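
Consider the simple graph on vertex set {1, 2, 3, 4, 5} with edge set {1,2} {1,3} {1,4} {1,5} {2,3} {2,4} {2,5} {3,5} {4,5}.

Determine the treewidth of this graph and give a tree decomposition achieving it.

Treewidth 3.
Bags: B1 = {1, 2, 3, 5}  B2 = {1, 2, 4, 5}
Tree: B1–B2

Each bag holds 4 vertices, so the decomposition has width 3, which upper-bounds the treewidth. For the lower bound, the 4 vertices {1, 2, 3, 5} are pairwise adjacent, and any tree decomposition puts a clique entirely inside one bag — forcing width ≥ 3. Combining the bounds, tw(G) = 3.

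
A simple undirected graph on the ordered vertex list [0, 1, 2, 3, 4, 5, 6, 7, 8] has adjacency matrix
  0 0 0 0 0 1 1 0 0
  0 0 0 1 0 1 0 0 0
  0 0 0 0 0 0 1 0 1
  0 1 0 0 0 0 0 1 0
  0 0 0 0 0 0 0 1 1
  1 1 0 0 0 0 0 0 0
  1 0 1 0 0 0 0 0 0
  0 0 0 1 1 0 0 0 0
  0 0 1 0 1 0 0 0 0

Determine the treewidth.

A width-2 tree decomposition is:
Bags: B1 = {0, 2, 6}  B2 = {0, 2, 8}  B3 = {0, 4, 8}  B4 = {0, 4, 7}  B5 = {0, 3, 7}  B6 = {0, 1, 3}  B7 = {0, 1, 5}
Tree: B1–B2, B2–B3, B3–B4, B4–B5, B5–B6, B6–B7
Each bag holds 3 vertices, so the decomposition has width 2, which upper-bounds the treewidth. For the lower bound, G contains the cycle 0–6–2–8–4–7–3–1–5–0, so G is not a forest; only forests have treewidth ≤ 1, hence tw(G) ≥ 2. Combining the bounds, tw(G) = 2.

2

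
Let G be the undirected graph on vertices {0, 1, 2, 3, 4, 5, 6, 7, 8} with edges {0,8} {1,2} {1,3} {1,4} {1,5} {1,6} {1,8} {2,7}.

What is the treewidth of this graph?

1

A width-1 tree decomposition is:
Bags: B1 = {1, 4}  B2 = {1, 8}  B3 = {1, 2}  B4 = {1, 6}  B5 = {1, 5}  B6 = {2, 7}  B7 = {1, 3}  B8 = {0, 8}
Tree: B1–B2, B1–B3, B3–B4, B4–B5, B3–B6, B5–B7, B2–B8
Every bag has size at most 2, so the width is 2 − 1 = 1 and tw(G) ≤ 1. Any graph with an edge has treewidth ≥ 1, and G has the edge 1–4. The upper and lower bounds meet at 1, so that is the treewidth.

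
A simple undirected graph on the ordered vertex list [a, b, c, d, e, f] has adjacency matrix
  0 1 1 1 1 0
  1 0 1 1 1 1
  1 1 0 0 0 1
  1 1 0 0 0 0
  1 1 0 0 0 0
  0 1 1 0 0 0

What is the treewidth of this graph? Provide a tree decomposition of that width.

Treewidth 2.
One optimal decomposition is:
Bags: B1 = {a, b, c}  B2 = {a, b, d}  B3 = {b, c, f}  B4 = {a, b, e}
Tree: B1–B2, B1–B3, B1–B4

Each bag holds 3 vertices, so the decomposition has width 2, which upper-bounds the treewidth. Conversely, {a, b, d} is a clique of size 3, and the vertices of any clique must share a bag in every tree decomposition; so some bag has ≥ 3 vertices and tw(G) ≥ 2. The upper and lower bounds meet at 2, so that is the treewidth.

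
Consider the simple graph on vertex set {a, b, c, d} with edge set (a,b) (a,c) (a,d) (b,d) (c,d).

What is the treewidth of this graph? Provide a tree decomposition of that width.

Treewidth 2.
One such decomposition:
Bags: B1 = {a, b, d}  B2 = {a, c, d}
Tree: B1–B2

Every bag has size at most 3, so the width is 3 − 1 = 2 and tw(G) ≤ 2. For the lower bound, the 3 vertices {a, c, d} are pairwise adjacent, and any tree decomposition puts a clique entirely inside one bag — forcing width ≥ 2. The upper and lower bounds meet at 2, so that is the treewidth.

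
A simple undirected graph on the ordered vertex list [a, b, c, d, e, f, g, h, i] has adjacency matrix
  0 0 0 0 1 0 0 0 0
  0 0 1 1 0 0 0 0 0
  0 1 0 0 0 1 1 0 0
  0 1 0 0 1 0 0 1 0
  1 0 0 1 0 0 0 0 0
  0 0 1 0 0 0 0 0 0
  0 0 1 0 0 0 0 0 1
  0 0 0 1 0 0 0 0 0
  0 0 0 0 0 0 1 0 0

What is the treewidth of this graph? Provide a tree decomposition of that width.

The largest bag has 2 vertices, giving width 1; this decomposition certifies tw(G) ≤ 1. Any graph with an edge has treewidth ≥ 1, and G has the edge b–d. Combining the bounds, tw(G) = 1.

Treewidth 1.
One such decomposition:
Bags: B1 = {b, d}  B2 = {b, c}  B3 = {d, e}  B4 = {a, e}  B5 = {c, g}  B6 = {d, h}  B7 = {c, f}  B8 = {g, i}
Tree: B1–B2, B1–B3, B3–B4, B2–B5, B3–B6, B2–B7, B5–B8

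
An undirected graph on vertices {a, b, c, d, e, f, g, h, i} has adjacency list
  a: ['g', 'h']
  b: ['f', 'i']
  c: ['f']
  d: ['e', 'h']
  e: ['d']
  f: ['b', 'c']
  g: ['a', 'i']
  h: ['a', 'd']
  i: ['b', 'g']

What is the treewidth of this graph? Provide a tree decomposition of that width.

Every bag has size at most 2, so the width is 2 − 1 = 1 and tw(G) ≤ 1. Since G has at least one edge (e.g. e–d), it is not an edgeless graph, so tw(G) ≥ 1. Therefore the treewidth is 1.

Treewidth 1.
Bags: B1 = {d, e}  B2 = {d, h}  B3 = {a, h}  B4 = {a, g}  B5 = {g, i}  B6 = {b, i}  B7 = {b, f}  B8 = {c, f}
Tree: B1–B2, B2–B3, B3–B4, B4–B5, B5–B6, B6–B7, B7–B8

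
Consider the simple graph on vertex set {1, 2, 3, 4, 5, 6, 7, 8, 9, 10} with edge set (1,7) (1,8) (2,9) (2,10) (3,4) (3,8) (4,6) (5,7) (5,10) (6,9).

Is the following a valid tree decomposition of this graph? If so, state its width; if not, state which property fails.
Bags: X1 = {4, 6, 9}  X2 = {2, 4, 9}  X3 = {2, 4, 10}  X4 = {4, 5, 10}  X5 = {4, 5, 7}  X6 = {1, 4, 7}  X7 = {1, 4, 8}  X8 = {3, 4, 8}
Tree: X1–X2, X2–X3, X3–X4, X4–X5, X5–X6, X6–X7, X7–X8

Yes; width 2.

Checking the three conditions: (i) the bags cover all of {1, 2, 3, 4, 5, 6, 7, 8, 9, 10}; (ii) for each edge, some bag contains both endpoints; (iii) the bags containing any fixed vertex form a subtree. All hold, so the decomposition is valid with width 3 − 1 = 2.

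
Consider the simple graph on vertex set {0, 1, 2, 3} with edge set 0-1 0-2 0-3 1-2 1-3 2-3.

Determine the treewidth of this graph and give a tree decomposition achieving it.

With just one bag of size 4, the width is 4 − 1 = 3, so tw(G) ≤ 3. For the lower bound, the 4 vertices {0, 1, 2, 3} are pairwise adjacent, and any tree decomposition puts a clique entirely inside one bag — forcing width ≥ 3. Therefore the treewidth is 3.

Treewidth 3.
Bags: B1 = {0, 1, 2, 3}
Tree: (single bag)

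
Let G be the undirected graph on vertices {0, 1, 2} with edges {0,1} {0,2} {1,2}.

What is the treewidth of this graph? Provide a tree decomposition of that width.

With just one bag of size 3, the width is 3 − 1 = 2, so tw(G) ≤ 2. Conversely, {0, 1, 2} is a clique of size 3, and the vertices of any clique must share a bag in every tree decomposition; so some bag has ≥ 3 vertices and tw(G) ≥ 2. Hence tw(G) = 2 exactly.

Treewidth 2.
Bags: B1 = {0, 1, 2}
Tree: (single bag)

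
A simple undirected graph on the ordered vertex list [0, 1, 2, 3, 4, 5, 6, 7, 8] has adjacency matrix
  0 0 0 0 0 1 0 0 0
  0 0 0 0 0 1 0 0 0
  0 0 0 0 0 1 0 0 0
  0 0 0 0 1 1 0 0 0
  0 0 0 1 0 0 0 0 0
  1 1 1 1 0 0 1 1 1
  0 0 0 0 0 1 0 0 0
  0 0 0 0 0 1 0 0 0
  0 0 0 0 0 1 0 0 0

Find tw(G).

A width-1 tree decomposition is:
Bags: B1 = {5, 7}  B2 = {3, 5}  B3 = {5, 6}  B4 = {5, 8}  B5 = {2, 5}  B6 = {1, 5}  B7 = {0, 5}  B8 = {3, 4}
Tree: B1–B2, B2–B3, B3–B4, B2–B5, B4–B6, B4–B7, B2–B8
Each bag holds 2 vertices, so the decomposition has width 1, which upper-bounds the treewidth. Any graph with an edge has treewidth ≥ 1, and G has the edge 5–7. Hence tw(G) = 1 exactly.

1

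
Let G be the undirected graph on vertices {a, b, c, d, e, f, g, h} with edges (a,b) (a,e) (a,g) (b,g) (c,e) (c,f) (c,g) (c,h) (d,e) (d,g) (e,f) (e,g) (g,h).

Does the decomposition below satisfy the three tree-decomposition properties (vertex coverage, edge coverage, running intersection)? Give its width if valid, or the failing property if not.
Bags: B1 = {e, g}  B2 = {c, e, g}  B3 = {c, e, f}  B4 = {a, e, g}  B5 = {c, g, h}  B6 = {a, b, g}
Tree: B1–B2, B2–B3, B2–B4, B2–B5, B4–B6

No — vertex d appears in no bag.

A tree decomposition must satisfy three properties: every vertex lies in some bag; for every edge, both endpoints lie together in some bag; and for every vertex, the bags containing it form a connected subtree. Here vertex d appears in no bag, so the decomposition is invalid.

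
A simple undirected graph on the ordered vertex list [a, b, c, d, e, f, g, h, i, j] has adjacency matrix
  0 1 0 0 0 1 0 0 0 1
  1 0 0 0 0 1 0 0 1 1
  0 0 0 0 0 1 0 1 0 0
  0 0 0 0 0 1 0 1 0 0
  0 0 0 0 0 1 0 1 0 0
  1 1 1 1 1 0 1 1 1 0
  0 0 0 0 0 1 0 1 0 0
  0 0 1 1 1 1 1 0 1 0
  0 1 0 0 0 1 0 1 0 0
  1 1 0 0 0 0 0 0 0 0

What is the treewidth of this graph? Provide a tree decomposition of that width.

Treewidth 2.
One such decomposition:
Bags: B1 = {d, f, h}  B2 = {f, h, i}  B3 = {b, f, i}  B4 = {c, f, h}  B5 = {a, b, f}  B6 = {a, b, j}  B7 = {e, f, h}  B8 = {f, g, h}
Tree: B1–B2, B2–B3, B2–B4, B3–B5, B5–B6, B1–B7, B7–B8

The largest bag has 3 vertices, giving width 2; this decomposition certifies tw(G) ≤ 2. Conversely, {a, b, j} is a clique of size 3, and the vertices of any clique must share a bag in every tree decomposition; so some bag has ≥ 3 vertices and tw(G) ≥ 2. Therefore the treewidth is 2.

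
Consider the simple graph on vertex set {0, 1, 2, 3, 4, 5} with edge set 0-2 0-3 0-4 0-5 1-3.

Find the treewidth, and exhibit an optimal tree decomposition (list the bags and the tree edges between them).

Treewidth 1.
Bags: B1 = {0, 5}  B2 = {0, 3}  B3 = {0, 4}  B4 = {1, 3}  B5 = {0, 2}
Tree: B1–B2, B2–B3, B2–B4, B2–B5

Every bag has size at most 2, so the width is 2 − 1 = 1 and tw(G) ≤ 1. G has an edge, so its treewidth is at least 1. Hence tw(G) = 1 exactly.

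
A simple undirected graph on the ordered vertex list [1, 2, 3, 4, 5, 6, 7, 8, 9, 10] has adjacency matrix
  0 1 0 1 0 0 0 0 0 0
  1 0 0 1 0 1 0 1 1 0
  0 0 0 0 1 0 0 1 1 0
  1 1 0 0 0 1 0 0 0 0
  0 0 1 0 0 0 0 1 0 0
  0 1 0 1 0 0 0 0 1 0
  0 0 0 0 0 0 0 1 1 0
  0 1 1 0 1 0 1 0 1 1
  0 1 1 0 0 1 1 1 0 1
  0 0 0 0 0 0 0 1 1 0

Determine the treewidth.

A width-2 tree decomposition is:
Bags: B1 = {2, 8, 9}  B2 = {3, 8, 9}  B3 = {2, 6, 9}  B4 = {2, 4, 6}  B5 = {7, 8, 9}  B6 = {8, 9, 10}  B7 = {3, 5, 8}  B8 = {1, 2, 4}
Tree: B1–B2, B1–B3, B3–B4, B1–B5, B2–B6, B2–B7, B4–B8
Each bag holds 3 vertices, so the decomposition has width 2, which upper-bounds the treewidth. For the lower bound, the 3 vertices {3, 8, 9} are pairwise adjacent, and any tree decomposition puts a clique entirely inside one bag — forcing width ≥ 2. Combining the bounds, tw(G) = 2.

2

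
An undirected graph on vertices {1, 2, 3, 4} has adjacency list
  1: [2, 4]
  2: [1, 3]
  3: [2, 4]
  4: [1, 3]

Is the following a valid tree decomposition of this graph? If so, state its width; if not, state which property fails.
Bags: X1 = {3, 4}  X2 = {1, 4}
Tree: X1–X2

A tree decomposition must satisfy three properties: every vertex lies in some bag; for every edge, both endpoints lie together in some bag; and for every vertex, the bags containing it form a connected subtree. Here vertex 2 appears in no bag, so the decomposition is invalid.

No — vertex 2 appears in no bag.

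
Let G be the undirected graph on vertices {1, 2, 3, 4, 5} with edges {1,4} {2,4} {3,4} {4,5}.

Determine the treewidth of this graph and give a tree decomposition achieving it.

Treewidth 1.
Bags: B1 = {2, 4}  B2 = {4, 5}  B3 = {1, 4}  B4 = {3, 4}
Tree: B1–B2, B1–B3, B1–B4

Every bag has size at most 2, so the width is 2 − 1 = 1 and tw(G) ≤ 1. G has an edge, so its treewidth is at least 1. Therefore the treewidth is 1.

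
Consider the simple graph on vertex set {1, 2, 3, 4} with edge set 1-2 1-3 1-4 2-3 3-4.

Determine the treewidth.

A width-2 tree decomposition is:
Bags: B1 = {1, 2, 3}  B2 = {1, 3, 4}
Tree: B1–B2
Every bag has size at most 3, so the width is 3 − 1 = 2 and tw(G) ≤ 2. Conversely, {1, 2, 3} is a clique of size 3, and the vertices of any clique must share a bag in every tree decomposition; so some bag has ≥ 3 vertices and tw(G) ≥ 2. Therefore the treewidth is 2.

2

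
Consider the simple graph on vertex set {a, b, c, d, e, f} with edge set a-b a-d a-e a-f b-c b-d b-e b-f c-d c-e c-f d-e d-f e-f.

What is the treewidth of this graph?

4

A width-4 tree decomposition is:
Bags: B1 = {a, b, d, e, f}  B2 = {b, c, d, e, f}
Tree: B1–B2
Each bag holds 5 vertices, so the decomposition has width 4, which upper-bounds the treewidth. On the other hand G contains the 5-clique {b, c, d, e, f}. A clique must lie in a single bag of any decomposition, so no decomposition can have width below 4. The upper and lower bounds meet at 4, so that is the treewidth.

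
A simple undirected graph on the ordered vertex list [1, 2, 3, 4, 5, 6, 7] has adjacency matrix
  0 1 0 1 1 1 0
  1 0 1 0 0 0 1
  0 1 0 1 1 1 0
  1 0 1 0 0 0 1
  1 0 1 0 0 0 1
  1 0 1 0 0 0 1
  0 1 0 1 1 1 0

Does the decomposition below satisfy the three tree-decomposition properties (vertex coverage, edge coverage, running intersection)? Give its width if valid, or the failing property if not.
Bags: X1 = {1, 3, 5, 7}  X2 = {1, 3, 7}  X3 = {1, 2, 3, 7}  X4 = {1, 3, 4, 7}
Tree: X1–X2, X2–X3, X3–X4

No — vertex 6 appears in no bag.

A tree decomposition must satisfy three properties: every vertex lies in some bag; for every edge, both endpoints lie together in some bag; and for every vertex, the bags containing it form a connected subtree. Here vertex 6 appears in no bag, so the decomposition is invalid.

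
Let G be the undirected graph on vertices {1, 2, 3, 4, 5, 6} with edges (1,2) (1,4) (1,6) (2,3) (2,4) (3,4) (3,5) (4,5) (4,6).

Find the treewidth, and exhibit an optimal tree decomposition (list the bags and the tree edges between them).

Treewidth 2.
Bags: B1 = {1, 2, 4}  B2 = {2, 3, 4}  B3 = {1, 4, 6}  B4 = {3, 4, 5}
Tree: B1–B2, B1–B3, B2–B4

Every bag has size at most 3, so the width is 3 − 1 = 2 and tw(G) ≤ 2. Conversely, {1, 2, 4} is a clique of size 3, and the vertices of any clique must share a bag in every tree decomposition; so some bag has ≥ 3 vertices and tw(G) ≥ 2. Combining the bounds, tw(G) = 2.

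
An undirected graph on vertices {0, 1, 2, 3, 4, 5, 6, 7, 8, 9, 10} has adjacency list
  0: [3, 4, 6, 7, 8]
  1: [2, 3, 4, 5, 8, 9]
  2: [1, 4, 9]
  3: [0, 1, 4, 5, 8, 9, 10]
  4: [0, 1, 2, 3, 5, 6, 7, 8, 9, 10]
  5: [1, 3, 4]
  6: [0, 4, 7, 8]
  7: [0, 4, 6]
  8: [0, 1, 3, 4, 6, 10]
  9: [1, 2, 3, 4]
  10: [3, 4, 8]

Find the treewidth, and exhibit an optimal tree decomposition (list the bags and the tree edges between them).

Every bag has size at most 4, so the width is 4 − 1 = 3 and tw(G) ≤ 3. Conversely, {1, 2, 4, 9} is a clique of size 4, and the vertices of any clique must share a bag in every tree decomposition; so some bag has ≥ 4 vertices and tw(G) ≥ 3. Hence tw(G) = 3 exactly.

Treewidth 3.
One optimal decomposition is:
Bags: B1 = {1, 3, 4, 8}  B2 = {1, 3, 4, 9}  B3 = {1, 3, 4, 5}  B4 = {3, 4, 8, 10}  B5 = {0, 3, 4, 8}  B6 = {1, 2, 4, 9}  B7 = {0, 4, 6, 8}  B8 = {0, 4, 6, 7}
Tree: B1–B2, B1–B3, B1–B4, B1–B5, B2–B6, B5–B7, B7–B8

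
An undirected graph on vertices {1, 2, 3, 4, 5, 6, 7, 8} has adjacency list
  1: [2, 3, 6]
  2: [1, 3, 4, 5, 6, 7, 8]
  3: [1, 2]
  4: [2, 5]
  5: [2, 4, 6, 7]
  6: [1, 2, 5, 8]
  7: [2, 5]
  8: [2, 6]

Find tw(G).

2

A width-2 tree decomposition is:
Bags: B1 = {1, 2, 6}  B2 = {2, 6, 8}  B3 = {2, 5, 6}  B4 = {1, 2, 3}  B5 = {2, 4, 5}  B6 = {2, 5, 7}
Tree: B1–B2, B2–B3, B1–B4, B3–B5, B3–B6
The largest bag has 3 vertices, giving width 2; this decomposition certifies tw(G) ≤ 2. On the other hand G contains the 3-clique {2, 6, 8}. A clique must lie in a single bag of any decomposition, so no decomposition can have width below 2. Therefore the treewidth is 2.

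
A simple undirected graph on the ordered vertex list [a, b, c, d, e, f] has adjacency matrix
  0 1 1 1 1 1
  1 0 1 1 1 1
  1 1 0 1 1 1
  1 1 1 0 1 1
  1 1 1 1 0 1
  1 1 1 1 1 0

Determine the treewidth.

5

A width-5 tree decomposition is:
Bags: B1 = {a, b, c, d, e, f}
Tree: (single bag)
A single bag containing all 6 vertices is trivially a valid decomposition of width 5. On the other hand G contains the 6-clique {a, b, c, d, e, f}. A clique must lie in a single bag of any decomposition, so no decomposition can have width below 5. Therefore the treewidth is 5.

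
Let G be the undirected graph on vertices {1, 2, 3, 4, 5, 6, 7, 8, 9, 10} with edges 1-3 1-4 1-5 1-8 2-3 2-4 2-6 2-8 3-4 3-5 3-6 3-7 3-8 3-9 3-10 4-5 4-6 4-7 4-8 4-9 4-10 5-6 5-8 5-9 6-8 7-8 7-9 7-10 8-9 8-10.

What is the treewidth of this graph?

4

A width-4 tree decomposition is:
Bags: B1 = {3, 4, 7, 8, 9}  B2 = {3, 4, 7, 8, 10}  B3 = {3, 4, 5, 8, 9}  B4 = {3, 4, 5, 6, 8}  B5 = {1, 3, 4, 5, 8}  B6 = {2, 3, 4, 6, 8}
Tree: B1–B2, B1–B3, B3–B4, B3–B5, B4–B6
Each bag holds 5 vertices, so the decomposition has width 4, which upper-bounds the treewidth. On the other hand G contains the 5-clique {2, 3, 4, 6, 8}. A clique must lie in a single bag of any decomposition, so no decomposition can have width below 4. The upper and lower bounds meet at 4, so that is the treewidth.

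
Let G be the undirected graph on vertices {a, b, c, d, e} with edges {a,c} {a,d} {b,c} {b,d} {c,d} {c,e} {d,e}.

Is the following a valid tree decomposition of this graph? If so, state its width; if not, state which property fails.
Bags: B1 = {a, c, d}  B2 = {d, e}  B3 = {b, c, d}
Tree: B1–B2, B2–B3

A tree decomposition must satisfy three properties: every vertex lies in some bag; for every edge, both endpoints lie together in some bag; and for every vertex, the bags containing it form a connected subtree. Here edge (c,e) lies in no bag, so the decomposition is invalid.

No — edge (c,e) lies in no bag.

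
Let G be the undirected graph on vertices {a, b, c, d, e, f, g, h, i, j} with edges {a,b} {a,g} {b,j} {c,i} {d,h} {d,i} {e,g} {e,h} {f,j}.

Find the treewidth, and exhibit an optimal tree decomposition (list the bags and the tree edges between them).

Every bag has size at most 2, so the width is 2 − 1 = 1 and tw(G) ≤ 1. Any graph with an edge has treewidth ≥ 1, and G has the edge f–j. The upper and lower bounds meet at 1, so that is the treewidth.

Treewidth 1.
One optimal decomposition is:
Bags: B1 = {f, j}  B2 = {b, j}  B3 = {a, b}  B4 = {a, g}  B5 = {e, g}  B6 = {e, h}  B7 = {d, h}  B8 = {d, i}  B9 = {c, i}
Tree: B1–B2, B2–B3, B3–B4, B4–B5, B5–B6, B6–B7, B7–B8, B8–B9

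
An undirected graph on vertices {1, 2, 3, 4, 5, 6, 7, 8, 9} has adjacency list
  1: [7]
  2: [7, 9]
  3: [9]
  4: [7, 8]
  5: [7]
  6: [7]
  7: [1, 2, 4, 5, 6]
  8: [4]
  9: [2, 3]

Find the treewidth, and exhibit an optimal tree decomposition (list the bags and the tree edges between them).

Treewidth 1.
One such decomposition:
Bags: B1 = {2, 7}  B2 = {5, 7}  B3 = {4, 7}  B4 = {2, 9}  B5 = {1, 7}  B6 = {3, 9}  B7 = {6, 7}  B8 = {4, 8}
Tree: B1–B2, B2–B3, B1–B4, B2–B5, B4–B6, B3–B7, B3–B8

Every bag has size at most 2, so the width is 2 − 1 = 1 and tw(G) ≤ 1. Any graph with an edge has treewidth ≥ 1, and G has the edge 7–2. Therefore the treewidth is 1.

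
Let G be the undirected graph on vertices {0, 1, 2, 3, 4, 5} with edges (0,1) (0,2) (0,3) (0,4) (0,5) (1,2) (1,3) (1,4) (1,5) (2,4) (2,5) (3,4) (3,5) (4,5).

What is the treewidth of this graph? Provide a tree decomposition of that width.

Treewidth 4.
One such decomposition:
Bags: B1 = {0, 1, 2, 4, 5}  B2 = {0, 1, 3, 4, 5}
Tree: B1–B2

The largest bag has 5 vertices, giving width 4; this decomposition certifies tw(G) ≤ 4. For the lower bound, the 5 vertices {0, 1, 2, 4, 5} are pairwise adjacent, and any tree decomposition puts a clique entirely inside one bag — forcing width ≥ 4. Hence tw(G) = 4 exactly.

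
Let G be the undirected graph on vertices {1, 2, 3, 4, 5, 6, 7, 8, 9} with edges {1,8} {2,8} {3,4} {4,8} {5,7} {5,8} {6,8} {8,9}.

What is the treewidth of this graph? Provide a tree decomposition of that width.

Every bag has size at most 2, so the width is 2 − 1 = 1 and tw(G) ≤ 1. Since G has at least one edge (e.g. 8–9), it is not an edgeless graph, so tw(G) ≥ 1. The upper and lower bounds meet at 1, so that is the treewidth.

Treewidth 1.
One optimal decomposition is:
Bags: B1 = {8, 9}  B2 = {1, 8}  B3 = {4, 8}  B4 = {2, 8}  B5 = {6, 8}  B6 = {5, 8}  B7 = {3, 4}  B8 = {5, 7}
Tree: B1–B2, B2–B3, B3–B4, B2–B5, B5–B6, B3–B7, B6–B8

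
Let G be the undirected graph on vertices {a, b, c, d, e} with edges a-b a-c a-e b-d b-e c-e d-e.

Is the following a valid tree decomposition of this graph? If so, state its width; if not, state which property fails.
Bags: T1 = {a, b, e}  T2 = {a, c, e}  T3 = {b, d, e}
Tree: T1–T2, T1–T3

Yes; width 2.

Every vertex of G appears in some bag (union = {a, b, c, d, e}); every edge is covered by a bag; and for each vertex v the set of bags containing v is connected in the bag tree. The decomposition is therefore valid. The largest bag has 3 vertices, so the width is 2.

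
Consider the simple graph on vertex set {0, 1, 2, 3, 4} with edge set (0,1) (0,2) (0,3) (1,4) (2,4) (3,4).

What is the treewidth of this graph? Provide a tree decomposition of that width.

Treewidth 2.
Bags: B1 = {0, 1, 4}  B2 = {0, 3, 4}  B3 = {0, 2, 4}
Tree: B1–B2, B2–B3

Every bag has size at most 3, so the width is 3 − 1 = 2 and tw(G) ≤ 2. Since 1–4–3–0–1 is a cycle in G, G is not acyclic. Forests are exactly the graphs of treewidth ≤ 1, so tw(G) ≥ 2. Combining the bounds, tw(G) = 2.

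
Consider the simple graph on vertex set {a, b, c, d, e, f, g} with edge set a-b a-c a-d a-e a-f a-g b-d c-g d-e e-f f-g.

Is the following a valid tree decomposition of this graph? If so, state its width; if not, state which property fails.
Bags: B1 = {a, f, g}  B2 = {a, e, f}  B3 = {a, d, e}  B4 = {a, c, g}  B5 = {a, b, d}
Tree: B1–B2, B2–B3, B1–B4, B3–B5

Yes; width 2.

Every vertex of G appears in some bag (union = {a, b, c, d, e, f, g}); every edge is covered by a bag; and for each vertex v the set of bags containing v is connected in the bag tree. The decomposition is therefore valid. The largest bag has 3 vertices, so the width is 2.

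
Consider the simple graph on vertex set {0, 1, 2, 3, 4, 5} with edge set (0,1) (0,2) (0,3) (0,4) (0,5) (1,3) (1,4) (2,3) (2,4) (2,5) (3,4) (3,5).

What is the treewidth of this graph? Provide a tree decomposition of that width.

Every bag has size at most 4, so the width is 4 − 1 = 3 and tw(G) ≤ 3. For the lower bound, the 4 vertices {0, 1, 3, 4} are pairwise adjacent, and any tree decomposition puts a clique entirely inside one bag — forcing width ≥ 3. Therefore the treewidth is 3.

Treewidth 3.
One optimal decomposition is:
Bags: B1 = {0, 2, 3, 5}  B2 = {0, 2, 3, 4}  B3 = {0, 1, 3, 4}
Tree: B1–B2, B2–B3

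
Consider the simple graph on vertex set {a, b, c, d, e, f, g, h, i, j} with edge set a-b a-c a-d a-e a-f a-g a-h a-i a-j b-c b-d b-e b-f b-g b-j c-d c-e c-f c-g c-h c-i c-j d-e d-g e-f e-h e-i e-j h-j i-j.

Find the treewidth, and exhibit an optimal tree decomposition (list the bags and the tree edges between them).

Treewidth 4.
One such decomposition:
Bags: B1 = {a, c, e, h, j}  B2 = {a, b, c, e, j}  B3 = {a, b, c, e, f}  B4 = {a, c, e, i, j}  B5 = {a, b, c, d, e}  B6 = {a, b, c, d, g}
Tree: B1–B2, B2–B3, B1–B4, B3–B5, B5–B6

Every bag has size at most 5, so the width is 5 − 1 = 4 and tw(G) ≤ 4. Conversely, {a, b, c, d, g} is a clique of size 5, and the vertices of any clique must share a bag in every tree decomposition; so some bag has ≥ 5 vertices and tw(G) ≥ 4. Combining the bounds, tw(G) = 4.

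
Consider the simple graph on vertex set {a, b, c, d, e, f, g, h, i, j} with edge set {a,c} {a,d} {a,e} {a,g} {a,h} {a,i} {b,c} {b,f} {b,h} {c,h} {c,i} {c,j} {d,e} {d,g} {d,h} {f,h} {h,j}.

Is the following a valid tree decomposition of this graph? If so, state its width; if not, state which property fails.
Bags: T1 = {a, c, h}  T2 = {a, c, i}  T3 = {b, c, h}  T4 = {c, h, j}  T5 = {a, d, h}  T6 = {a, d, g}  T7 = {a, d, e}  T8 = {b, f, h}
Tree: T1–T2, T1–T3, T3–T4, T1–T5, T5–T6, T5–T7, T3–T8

Yes; width 2.

Vertex coverage: the bags together contain {a, b, c, d, e, f, g, h, i, j}, the full vertex set. Edge coverage: each edge of G has both endpoints in at least one bag. Running intersection: for every vertex, the bags containing it form a connected subtree. All three properties hold, so this is a valid tree decomposition of width max|bag| − 1 = 2, and hence tw(G) ≤ 2.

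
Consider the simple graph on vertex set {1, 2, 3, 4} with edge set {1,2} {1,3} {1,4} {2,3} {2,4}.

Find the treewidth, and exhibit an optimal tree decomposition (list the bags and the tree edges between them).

Every bag has size at most 3, so the width is 3 − 1 = 2 and tw(G) ≤ 2. Conversely, {1, 2, 3} is a clique of size 3, and the vertices of any clique must share a bag in every tree decomposition; so some bag has ≥ 3 vertices and tw(G) ≥ 2. The upper and lower bounds meet at 2, so that is the treewidth.

Treewidth 2.
One such decomposition:
Bags: B1 = {1, 2, 3}  B2 = {1, 2, 4}
Tree: B1–B2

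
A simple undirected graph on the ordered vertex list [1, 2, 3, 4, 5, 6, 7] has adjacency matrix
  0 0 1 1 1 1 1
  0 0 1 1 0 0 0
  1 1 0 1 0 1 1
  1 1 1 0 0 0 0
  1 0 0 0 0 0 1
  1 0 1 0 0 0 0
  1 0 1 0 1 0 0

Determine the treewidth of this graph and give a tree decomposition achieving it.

Each bag holds 3 vertices, so the decomposition has width 2, which upper-bounds the treewidth. Conversely, {1, 3, 4} is a clique of size 3, and the vertices of any clique must share a bag in every tree decomposition; so some bag has ≥ 3 vertices and tw(G) ≥ 2. Combining the bounds, tw(G) = 2.

Treewidth 2.
Bags: B1 = {1, 3, 6}  B2 = {1, 3, 7}  B3 = {1, 5, 7}  B4 = {1, 3, 4}  B5 = {2, 3, 4}
Tree: B1–B2, B2–B3, B2–B4, B4–B5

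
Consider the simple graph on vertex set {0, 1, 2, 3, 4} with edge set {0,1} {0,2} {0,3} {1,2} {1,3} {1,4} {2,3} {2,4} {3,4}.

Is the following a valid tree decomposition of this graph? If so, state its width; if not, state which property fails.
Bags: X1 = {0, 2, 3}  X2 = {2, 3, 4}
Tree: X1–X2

No — vertex 1 appears in no bag.

A tree decomposition must satisfy three properties: every vertex lies in some bag; for every edge, both endpoints lie together in some bag; and for every vertex, the bags containing it form a connected subtree. Here vertex 1 appears in no bag, so the decomposition is invalid.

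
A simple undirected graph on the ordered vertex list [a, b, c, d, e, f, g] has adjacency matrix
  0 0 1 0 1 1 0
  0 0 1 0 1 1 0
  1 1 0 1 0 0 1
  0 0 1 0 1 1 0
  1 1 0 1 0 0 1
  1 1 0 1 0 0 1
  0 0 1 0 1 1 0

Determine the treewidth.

A width-3 tree decomposition is:
Bags: B1 = {c, e, f, g}  B2 = {a, c, e, f}  B3 = {b, c, e, f}  B4 = {c, d, e, f}
Tree: B1–B2, B2–B3, B3–B4
Each bag holds 4 vertices, so the decomposition has width 3, which upper-bounds the treewidth. For the lower bound: the 4 vertex sets {e,g}, {a,c}, {f}, {b} are disjoint, each induces a connected subgraph, and every pair is joined by at least one edge of G. Contracting each set to a single vertex therefore yields K_{4} as a minor, and since treewidth is minor-monotone, tw(G) ≥ tw(K_{4}) = 3. Hence tw(G) = 3 exactly.

3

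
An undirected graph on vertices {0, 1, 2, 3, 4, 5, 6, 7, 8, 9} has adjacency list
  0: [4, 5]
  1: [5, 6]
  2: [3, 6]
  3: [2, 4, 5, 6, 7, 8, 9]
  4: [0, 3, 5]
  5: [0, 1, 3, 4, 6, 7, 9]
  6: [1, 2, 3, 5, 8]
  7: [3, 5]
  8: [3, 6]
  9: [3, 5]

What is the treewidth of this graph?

A width-2 tree decomposition is:
Bags: B1 = {3, 6, 8}  B2 = {3, 5, 6}  B3 = {1, 5, 6}  B4 = {3, 5, 9}  B5 = {3, 4, 5}  B6 = {0, 4, 5}  B7 = {2, 3, 6}  B8 = {3, 5, 7}
Tree: B1–B2, B2–B3, B2–B4, B4–B5, B5–B6, B1–B7, B5–B8
Every bag has size at most 3, so the width is 3 − 1 = 2 and tw(G) ≤ 2. For the lower bound, the 3 vertices {0, 4, 5} are pairwise adjacent, and any tree decomposition puts a clique entirely inside one bag — forcing width ≥ 2. The upper and lower bounds meet at 2, so that is the treewidth.

2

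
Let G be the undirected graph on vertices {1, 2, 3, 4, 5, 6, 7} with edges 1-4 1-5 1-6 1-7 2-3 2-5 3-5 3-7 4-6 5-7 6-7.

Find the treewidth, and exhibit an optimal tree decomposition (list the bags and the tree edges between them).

Treewidth 2.
Bags: B1 = {1, 6, 7}  B2 = {1, 5, 7}  B3 = {3, 5, 7}  B4 = {2, 3, 5}  B5 = {1, 4, 6}
Tree: B1–B2, B2–B3, B3–B4, B1–B5

The largest bag has 3 vertices, giving width 2; this decomposition certifies tw(G) ≤ 2. On the other hand G contains the 3-clique {1, 5, 7}. A clique must lie in a single bag of any decomposition, so no decomposition can have width below 2. Combining the bounds, tw(G) = 2.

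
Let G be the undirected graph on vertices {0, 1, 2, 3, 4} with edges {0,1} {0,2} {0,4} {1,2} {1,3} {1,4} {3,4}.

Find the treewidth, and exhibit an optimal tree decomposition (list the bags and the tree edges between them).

The largest bag has 3 vertices, giving width 2; this decomposition certifies tw(G) ≤ 2. Conversely, {0, 1, 2} is a clique of size 3, and the vertices of any clique must share a bag in every tree decomposition; so some bag has ≥ 3 vertices and tw(G) ≥ 2. Hence tw(G) = 2 exactly.

Treewidth 2.
One optimal decomposition is:
Bags: B1 = {1, 3, 4}  B2 = {0, 1, 4}  B3 = {0, 1, 2}
Tree: B1–B2, B2–B3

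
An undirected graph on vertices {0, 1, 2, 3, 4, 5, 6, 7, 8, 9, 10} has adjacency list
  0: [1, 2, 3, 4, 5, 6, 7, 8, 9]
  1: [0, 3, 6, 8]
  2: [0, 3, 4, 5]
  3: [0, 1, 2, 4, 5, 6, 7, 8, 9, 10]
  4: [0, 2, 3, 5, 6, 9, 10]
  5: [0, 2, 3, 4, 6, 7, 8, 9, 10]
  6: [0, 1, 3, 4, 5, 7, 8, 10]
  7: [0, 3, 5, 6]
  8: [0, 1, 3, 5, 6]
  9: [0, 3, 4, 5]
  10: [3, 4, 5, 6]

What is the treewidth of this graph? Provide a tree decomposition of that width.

Treewidth 4.
One optimal decomposition is:
Bags: B1 = {0, 3, 4, 5, 6}  B2 = {0, 3, 4, 5, 9}  B3 = {0, 3, 5, 6, 8}  B4 = {0, 3, 5, 6, 7}  B5 = {0, 2, 3, 4, 5}  B6 = {0, 1, 3, 6, 8}  B7 = {3, 4, 5, 6, 10}
Tree: B1–B2, B1–B3, B3–B4, B1–B5, B3–B6, B1–B7

Every bag has size at most 5, so the width is 5 − 1 = 4 and tw(G) ≤ 4. Conversely, {0, 1, 3, 6, 8} is a clique of size 5, and the vertices of any clique must share a bag in every tree decomposition; so some bag has ≥ 5 vertices and tw(G) ≥ 4. Therefore the treewidth is 4.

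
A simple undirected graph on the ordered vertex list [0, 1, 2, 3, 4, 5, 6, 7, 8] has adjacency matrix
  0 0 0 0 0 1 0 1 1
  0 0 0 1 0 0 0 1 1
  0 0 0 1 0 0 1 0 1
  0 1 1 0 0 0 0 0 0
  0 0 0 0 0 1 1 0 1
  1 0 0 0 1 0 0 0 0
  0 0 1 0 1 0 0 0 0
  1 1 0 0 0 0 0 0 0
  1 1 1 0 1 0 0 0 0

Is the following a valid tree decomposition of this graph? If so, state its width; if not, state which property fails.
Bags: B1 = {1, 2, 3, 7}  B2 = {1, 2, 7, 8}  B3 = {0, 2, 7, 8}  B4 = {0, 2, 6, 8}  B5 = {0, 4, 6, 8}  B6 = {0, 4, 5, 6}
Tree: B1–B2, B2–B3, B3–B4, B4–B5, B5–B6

Vertex coverage: the bags together contain {0, 1, 2, 3, 4, 5, 6, 7, 8}, the full vertex set. Edge coverage: each edge of G has both endpoints in at least one bag. Running intersection: for every vertex, the bags containing it form a connected subtree. All three properties hold, so this is a valid tree decomposition of width max|bag| − 1 = 3, and hence tw(G) ≤ 3.

Yes; width 3.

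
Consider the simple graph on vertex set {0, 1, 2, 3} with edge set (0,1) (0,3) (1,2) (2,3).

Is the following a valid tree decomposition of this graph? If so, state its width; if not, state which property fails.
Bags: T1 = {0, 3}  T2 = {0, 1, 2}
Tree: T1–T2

A tree decomposition must satisfy three properties: every vertex lies in some bag; for every edge, both endpoints lie together in some bag; and for every vertex, the bags containing it form a connected subtree. Here edge (2,3) lies in no bag, so the decomposition is invalid.

No — edge (2,3) lies in no bag.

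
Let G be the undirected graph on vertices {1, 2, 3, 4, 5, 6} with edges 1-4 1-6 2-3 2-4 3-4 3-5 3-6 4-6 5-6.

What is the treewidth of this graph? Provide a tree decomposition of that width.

Treewidth 2.
Bags: B1 = {2, 3, 4}  B2 = {3, 4, 6}  B3 = {1, 4, 6}  B4 = {3, 5, 6}
Tree: B1–B2, B2–B3, B2–B4

Each bag holds 3 vertices, so the decomposition has width 2, which upper-bounds the treewidth. For the lower bound, the 3 vertices {1, 4, 6} are pairwise adjacent, and any tree decomposition puts a clique entirely inside one bag — forcing width ≥ 2. Therefore the treewidth is 2.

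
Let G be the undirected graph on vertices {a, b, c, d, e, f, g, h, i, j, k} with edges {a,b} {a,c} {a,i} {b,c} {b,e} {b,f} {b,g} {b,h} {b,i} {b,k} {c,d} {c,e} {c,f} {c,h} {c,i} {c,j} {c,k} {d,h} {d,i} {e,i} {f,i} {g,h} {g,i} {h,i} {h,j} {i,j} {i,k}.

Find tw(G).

A width-3 tree decomposition is:
Bags: B1 = {b, c, h, i}  B2 = {b, c, e, i}  B3 = {c, h, i, j}  B4 = {b, c, i, k}  B5 = {a, b, c, i}  B6 = {c, d, h, i}  B7 = {b, g, h, i}  B8 = {b, c, f, i}
Tree: B1–B2, B1–B3, B2–B4, B2–B5, B1–B6, B1–B7, B1–B8
The largest bag has 4 vertices, giving width 3; this decomposition certifies tw(G) ≤ 3. On the other hand G contains the 4-clique {b, g, h, i}. A clique must lie in a single bag of any decomposition, so no decomposition can have width below 3. Combining the bounds, tw(G) = 3.

3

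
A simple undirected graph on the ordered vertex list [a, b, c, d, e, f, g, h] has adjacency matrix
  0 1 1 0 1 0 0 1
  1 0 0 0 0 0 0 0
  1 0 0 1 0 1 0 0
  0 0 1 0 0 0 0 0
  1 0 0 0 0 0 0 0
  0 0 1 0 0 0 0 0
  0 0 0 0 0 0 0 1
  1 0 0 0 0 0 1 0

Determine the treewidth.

1

A width-1 tree decomposition is:
Bags: B1 = {a, e}  B2 = {a, c}  B3 = {a, h}  B4 = {c, f}  B5 = {a, b}  B6 = {g, h}  B7 = {c, d}
Tree: B1–B2, B1–B3, B2–B4, B1–B5, B3–B6, B2–B7
Each bag holds 2 vertices, so the decomposition has width 1, which upper-bounds the treewidth. G has an edge, so its treewidth is at least 1. Combining the bounds, tw(G) = 1.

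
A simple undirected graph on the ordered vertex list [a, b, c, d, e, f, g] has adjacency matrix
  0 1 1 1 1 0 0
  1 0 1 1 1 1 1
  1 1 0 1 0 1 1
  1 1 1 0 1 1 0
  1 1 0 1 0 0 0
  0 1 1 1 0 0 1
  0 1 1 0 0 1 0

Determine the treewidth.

3

A width-3 tree decomposition is:
Bags: B1 = {a, b, c, d}  B2 = {b, c, d, f}  B3 = {a, b, d, e}  B4 = {b, c, f, g}
Tree: B1–B2, B1–B3, B2–B4
Each bag holds 4 vertices, so the decomposition has width 3, which upper-bounds the treewidth. Conversely, {b, c, d, f} is a clique of size 4, and the vertices of any clique must share a bag in every tree decomposition; so some bag has ≥ 4 vertices and tw(G) ≥ 3. Hence tw(G) = 3 exactly.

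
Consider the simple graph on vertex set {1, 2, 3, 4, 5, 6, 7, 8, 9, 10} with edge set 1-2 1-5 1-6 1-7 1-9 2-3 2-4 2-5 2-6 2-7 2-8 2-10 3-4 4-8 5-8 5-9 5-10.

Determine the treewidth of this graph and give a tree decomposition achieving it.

Treewidth 2.
One optimal decomposition is:
Bags: B1 = {2, 4, 8}  B2 = {2, 5, 8}  B3 = {1, 2, 5}  B4 = {1, 5, 9}  B5 = {2, 5, 10}  B6 = {1, 2, 6}  B7 = {2, 3, 4}  B8 = {1, 2, 7}
Tree: B1–B2, B2–B3, B3–B4, B2–B5, B3–B6, B1–B7, B3–B8

The largest bag has 3 vertices, giving width 2; this decomposition certifies tw(G) ≤ 2. Conversely, {1, 5, 9} is a clique of size 3, and the vertices of any clique must share a bag in every tree decomposition; so some bag has ≥ 3 vertices and tw(G) ≥ 2. The upper and lower bounds meet at 2, so that is the treewidth.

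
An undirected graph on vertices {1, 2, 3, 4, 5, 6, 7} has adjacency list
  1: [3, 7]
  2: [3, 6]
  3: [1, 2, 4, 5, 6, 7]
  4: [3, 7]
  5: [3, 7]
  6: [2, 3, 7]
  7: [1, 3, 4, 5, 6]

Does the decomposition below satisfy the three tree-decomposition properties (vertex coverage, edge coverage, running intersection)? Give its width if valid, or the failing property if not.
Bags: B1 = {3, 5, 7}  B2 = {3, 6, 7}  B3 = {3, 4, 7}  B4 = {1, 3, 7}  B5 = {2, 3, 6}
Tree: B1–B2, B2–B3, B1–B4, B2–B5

Every vertex of G appears in some bag (union = {1, 2, 3, 4, 5, 6, 7}); every edge is covered by a bag; and for each vertex v the set of bags containing v is connected in the bag tree. The decomposition is therefore valid. The largest bag has 3 vertices, so the width is 2.

Yes; width 2.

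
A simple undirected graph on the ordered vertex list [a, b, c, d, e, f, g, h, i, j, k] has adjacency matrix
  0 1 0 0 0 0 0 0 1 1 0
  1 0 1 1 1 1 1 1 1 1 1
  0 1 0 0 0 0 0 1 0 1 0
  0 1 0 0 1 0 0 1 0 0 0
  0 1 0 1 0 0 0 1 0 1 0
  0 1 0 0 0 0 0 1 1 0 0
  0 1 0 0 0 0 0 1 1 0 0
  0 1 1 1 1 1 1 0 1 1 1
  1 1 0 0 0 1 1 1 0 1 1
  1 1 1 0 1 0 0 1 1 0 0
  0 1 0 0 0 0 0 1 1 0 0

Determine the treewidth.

A width-3 tree decomposition is:
Bags: B1 = {b, f, h, i}  B2 = {b, h, i, j}  B3 = {b, h, i, k}  B4 = {b, g, h, i}  B5 = {b, e, h, j}  B6 = {b, c, h, j}  B7 = {a, b, i, j}  B8 = {b, d, e, h}
Tree: B1–B2, B2–B3, B3–B4, B2–B5, B5–B6, B2–B7, B5–B8
Each bag holds 4 vertices, so the decomposition has width 3, which upper-bounds the treewidth. For the lower bound, the 4 vertices {b, d, e, h} are pairwise adjacent, and any tree decomposition puts a clique entirely inside one bag — forcing width ≥ 3. The upper and lower bounds meet at 3, so that is the treewidth.

3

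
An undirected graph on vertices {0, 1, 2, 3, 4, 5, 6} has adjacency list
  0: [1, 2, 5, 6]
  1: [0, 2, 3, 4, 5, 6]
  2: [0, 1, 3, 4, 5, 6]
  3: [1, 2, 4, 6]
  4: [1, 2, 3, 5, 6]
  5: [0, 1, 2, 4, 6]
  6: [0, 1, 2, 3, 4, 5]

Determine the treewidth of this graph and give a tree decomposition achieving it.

Each bag holds 5 vertices, so the decomposition has width 4, which upper-bounds the treewidth. For the lower bound, the 5 vertices {0, 1, 2, 5, 6} are pairwise adjacent, and any tree decomposition puts a clique entirely inside one bag — forcing width ≥ 4. Therefore the treewidth is 4.

Treewidth 4.
One optimal decomposition is:
Bags: B1 = {1, 2, 4, 5, 6}  B2 = {0, 1, 2, 5, 6}  B3 = {1, 2, 3, 4, 6}
Tree: B1–B2, B1–B3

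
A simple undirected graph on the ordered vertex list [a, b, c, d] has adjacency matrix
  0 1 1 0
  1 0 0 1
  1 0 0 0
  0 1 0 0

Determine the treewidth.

A width-1 tree decomposition is:
Bags: B1 = {a, b}  B2 = {b, d}  B3 = {a, c}
Tree: B1–B2, B1–B3
Every bag has size at most 2, so the width is 2 − 1 = 1 and tw(G) ≤ 1. G has an edge, so its treewidth is at least 1. Combining the bounds, tw(G) = 1.

1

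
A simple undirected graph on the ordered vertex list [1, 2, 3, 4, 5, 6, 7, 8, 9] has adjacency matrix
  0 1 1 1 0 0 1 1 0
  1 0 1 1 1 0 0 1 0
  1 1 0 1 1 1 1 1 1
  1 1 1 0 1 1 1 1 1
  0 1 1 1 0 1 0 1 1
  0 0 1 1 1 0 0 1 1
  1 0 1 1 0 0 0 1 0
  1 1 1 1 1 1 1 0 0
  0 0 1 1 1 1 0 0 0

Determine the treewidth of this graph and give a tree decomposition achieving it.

Treewidth 4.
Bags: B1 = {2, 3, 4, 5, 8}  B2 = {3, 4, 5, 6, 8}  B3 = {1, 2, 3, 4, 8}  B4 = {3, 4, 5, 6, 9}  B5 = {1, 3, 4, 7, 8}
Tree: B1–B2, B1–B3, B2–B4, B3–B5

Every bag has size at most 5, so the width is 5 − 1 = 4 and tw(G) ≤ 4. Conversely, {1, 2, 3, 4, 8} is a clique of size 5, and the vertices of any clique must share a bag in every tree decomposition; so some bag has ≥ 5 vertices and tw(G) ≥ 4. Therefore the treewidth is 4.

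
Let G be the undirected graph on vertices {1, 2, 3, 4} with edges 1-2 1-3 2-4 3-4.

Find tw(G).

2

A width-2 tree decomposition is:
Bags: B1 = {1, 2, 3}  B2 = {2, 3, 4}
Tree: B1–B2
Every bag has size at most 3, so the width is 3 − 1 = 2 and tw(G) ≤ 2. For the lower bound, G contains the cycle 2–1–3–4–2, so G is not a forest; only forests have treewidth ≤ 1, hence tw(G) ≥ 2. The upper and lower bounds meet at 2, so that is the treewidth.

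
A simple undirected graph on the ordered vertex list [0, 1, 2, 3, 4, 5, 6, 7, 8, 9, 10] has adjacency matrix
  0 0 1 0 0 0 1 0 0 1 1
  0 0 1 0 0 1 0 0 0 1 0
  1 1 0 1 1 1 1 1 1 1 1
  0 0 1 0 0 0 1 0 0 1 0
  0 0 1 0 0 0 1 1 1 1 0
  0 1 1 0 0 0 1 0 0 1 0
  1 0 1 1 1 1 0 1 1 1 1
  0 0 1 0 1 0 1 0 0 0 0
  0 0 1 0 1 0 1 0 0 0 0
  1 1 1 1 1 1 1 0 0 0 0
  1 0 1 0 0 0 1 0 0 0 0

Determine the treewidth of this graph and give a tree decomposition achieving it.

The largest bag has 4 vertices, giving width 3; this decomposition certifies tw(G) ≤ 3. Conversely, {1, 2, 5, 9} is a clique of size 4, and the vertices of any clique must share a bag in every tree decomposition; so some bag has ≥ 4 vertices and tw(G) ≥ 3. Therefore the treewidth is 3.

Treewidth 3.
One such decomposition:
Bags: B1 = {0, 2, 6, 9}  B2 = {2, 4, 6, 9}  B3 = {2, 3, 6, 9}  B4 = {2, 4, 6, 7}  B5 = {0, 2, 6, 10}  B6 = {2, 4, 6, 8}  B7 = {2, 5, 6, 9}  B8 = {1, 2, 5, 9}
Tree: B1–B2, B1–B3, B2–B4, B1–B5, B2–B6, B1–B7, B7–B8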